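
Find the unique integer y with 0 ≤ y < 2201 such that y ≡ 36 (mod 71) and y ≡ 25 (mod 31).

71⁻¹ mod 31: 71×7 ≡ 1 (mod 31), so 71⁻¹ ≡ 7.
y = 36 + 71×((25 − 36)×7 mod 31) = 36 + 71×16 = 1172.

1172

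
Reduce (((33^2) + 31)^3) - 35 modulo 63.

(33)^2 ≡ 18 (mod 63)
18 + 31 = 49
(49)^3 ≡ 28 (mod 63)
28 - 35 = -7 ≡ 56 (mod 63)

56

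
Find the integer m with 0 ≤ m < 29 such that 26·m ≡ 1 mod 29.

19

29 = 1*26 + 3
26 = 8*3 + 2
3 = 1*2 + 1
2 = 2*1 + 0
gcd(26, 29) = 1, so the inverse exists.
Bézout: 1 = 9*29 − 10*26.
So 26⁻¹ ≡ −10 ≡ 19 (mod 29).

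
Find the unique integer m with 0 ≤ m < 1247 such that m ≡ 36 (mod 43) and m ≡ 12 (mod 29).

43⁻¹ mod 29: 43×27 ≡ 1 (mod 29), so 43⁻¹ ≡ 27.
m = 36 + 43×((12 − 36)×27 mod 29) = 36 + 43×19 = 853.
Check: 853 mod 43 = 36, 853 mod 29 = 12. ✓

853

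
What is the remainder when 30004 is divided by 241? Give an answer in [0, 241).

120

30004 = 124*241 + 120, so 30004 ≡ 120 (mod 241).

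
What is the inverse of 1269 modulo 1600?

29

1600 = 1×1269 + 331
1269 = 3×331 + 276
331 = 1×276 + 55
276 = 5×55 + 1
55 = 55×1 + 0
gcd(1269, 1600) = 1, so the inverse exists.
Bézout: 1 = −23×1600 + 29×1269.
So 1269⁻¹ ≡ 29 (mod 1600).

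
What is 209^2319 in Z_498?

By square-and-multiply:
209^1 ≡ 209 (mod 498)
209^2 ≡ 209^2 = 43681 ≡ 355 (mod 498)
209^4 ≡ 355^2 = 126025 ≡ 31 (mod 498)
209^8 ≡ 31^2 = 961 ≡ 463 (mod 498)
209^16 ≡ 463^2 = 214369 ≡ 229 (mod 498)
209^32 ≡ 229^2 = 52441 ≡ 151 (mod 498)
209^64 ≡ 151^2 = 22801 ≡ 391 (mod 498)
209^128 ≡ 391^2 = 152881 ≡ 493 (mod 498)
209^256 ≡ 493^2 = 243049 ≡ 25 (mod 498)
209^512 ≡ 25^2 = 625 ≡ 127 (mod 498)
209^1024 ≡ 127^2 = 16129 ≡ 193 (mod 498)
209^2048 ≡ 193^2 = 37249 ≡ 397 (mod 498)
209^2319 = 209^2048 * 209^256 * 209^8 * 209^4 * 209^2 * 209^1 ≡ 397 * 25 * 463 * 31 * 355 * 209 (mod 498).
Accumulate the product:
397 * 25 = 9925 ≡ 463
463 * 463 = 214369 ≡ 229
229 * 31 = 7099 ≡ 127
127 * 355 = 45085 ≡ 265
265 * 209 = 55385 ≡ 107

107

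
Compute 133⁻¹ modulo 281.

Apply the Euclidean algorithm and back-substitute:
281 = 2×133 + 15
133 = 8×15 + 13
15 = 1×13 + 2
13 = 6×2 + 1
2 = 2×1 + 0
gcd(133, 281) = 1, so the inverse exists.
Bézout: 1 = −62×281 + 131×133.
So 133⁻¹ ≡ 131 (mod 281).

131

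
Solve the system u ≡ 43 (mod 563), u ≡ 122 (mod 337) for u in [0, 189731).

175699

563⁻¹ mod 337: 563*85 ≡ 1 (mod 337), so 563⁻¹ ≡ 85.
u = 43 + 563*((122 − 43)*85 mod 337) = 43 + 563*312 = 175699.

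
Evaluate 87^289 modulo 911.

74

87^1 ≡ 87 (mod 911)
87^2 ≡ 87^2 = 7569 ≡ 281 (mod 911)
87^4 ≡ 281^2 = 78961 ≡ 615 (mod 911)
87^8 ≡ 615^2 = 378225 ≡ 160 (mod 911)
87^16 ≡ 160^2 = 25600 ≡ 92 (mod 911)
87^32 ≡ 92^2 = 8464 ≡ 265 (mod 911)
87^64 ≡ 265^2 = 70225 ≡ 78 (mod 911)
87^128 ≡ 78^2 = 6084 ≡ 618 (mod 911)
87^256 ≡ 618^2 = 381924 ≡ 215 (mod 911)
87^289 = 87^256 × 87^32 × 87^1 ≡ 215 × 265 × 87 (mod 911).
Accumulate the product:
215 × 265 = 56975 ≡ 493
493 × 87 = 42891 ≡ 74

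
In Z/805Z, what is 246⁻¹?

Apply the Euclidean algorithm and back-substitute:
805 = 3·246 + 67
246 = 3·67 + 45
67 = 1·45 + 22
45 = 2·22 + 1
22 = 22·1 + 0
gcd(246, 805) = 1, so the inverse exists.
Back-substitute for 1:
1 = 1·45 − 2·22
  = −2·67 + 3·45
  = 3·246 − 11·67
  = −11·805 + 36·246
So 246⁻¹ ≡ 36 (mod 805).

36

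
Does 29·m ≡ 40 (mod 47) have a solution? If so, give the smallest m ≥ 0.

gcd(29, 47) = 1, so a unique solution mod 47 exists.
29⁻¹ ≡ 13 (mod 47).
m ≡ 13·40 ≡ 3 (mod 47).

3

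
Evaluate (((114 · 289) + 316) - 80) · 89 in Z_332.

58

114 · 289 = 32946 ≡ 78 (mod 332)
78 + 316 = 394 ≡ 62 (mod 332)
62 - 80 = -18 ≡ 314 (mod 332)
314 · 89 = 27946 ≡ 58 (mod 332)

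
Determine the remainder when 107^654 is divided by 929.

107^1 ≡ 107 (mod 929)
107^2 ≡ 107^2 = 11449 ≡ 301 (mod 929)
107^4 ≡ 301^2 = 90601 ≡ 488 (mod 929)
107^8 ≡ 488^2 = 238144 ≡ 320 (mod 929)
107^16 ≡ 320^2 = 102400 ≡ 210 (mod 929)
107^32 ≡ 210^2 = 44100 ≡ 437 (mod 929)
107^64 ≡ 437^2 = 190969 ≡ 524 (mod 929)
107^128 ≡ 524^2 = 274576 ≡ 521 (mod 929)
107^256 ≡ 521^2 = 271441 ≡ 173 (mod 929)
107^512 ≡ 173^2 = 29929 ≡ 201 (mod 929)
107^654 = 107^512 * 107^128 * 107^8 * 107^4 * 107^2 ≡ 201 * 521 * 320 * 488 * 301 (mod 929).
Accumulate the product:
201 * 521 = 104721 ≡ 673
673 * 320 = 215360 ≡ 761
761 * 488 = 371368 ≡ 697
697 * 301 = 209797 ≡ 772

772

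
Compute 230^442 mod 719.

230^1 ≡ 230 (mod 719)
230^2 ≡ 230^2 = 52900 ≡ 413 (mod 719)
230^4 ≡ 413^2 = 170569 ≡ 166 (mod 719)
230^8 ≡ 166^2 = 27556 ≡ 234 (mod 719)
230^16 ≡ 234^2 = 54756 ≡ 112 (mod 719)
230^32 ≡ 112^2 = 12544 ≡ 321 (mod 719)
230^64 ≡ 321^2 = 103041 ≡ 224 (mod 719)
230^128 ≡ 224^2 = 50176 ≡ 565 (mod 719)
230^256 ≡ 565^2 = 319225 ≡ 708 (mod 719)
230^442 = 230^256 × 230^128 × 230^32 × 230^16 × 230^8 × 230^2 ≡ 708 × 565 × 321 × 112 × 234 × 413 (mod 719).
Accumulate the product:
708 × 565 = 400020 ≡ 256
256 × 321 = 82176 ≡ 210
210 × 112 = 23520 ≡ 512
512 × 234 = 119808 ≡ 454
454 × 413 = 187502 ≡ 562

562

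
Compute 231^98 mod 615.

98 in binary is 1100010, i.e. 98 = 64 + 32 + 2.
231^1 ≡ 231 (mod 615)
231^2 ≡ 231^2 = 53361 ≡ 471 (mod 615)
231^4 ≡ 471^2 = 221841 ≡ 441 (mod 615)
231^8 ≡ 441^2 = 194481 ≡ 141 (mod 615)
231^16 ≡ 141^2 = 19881 ≡ 201 (mod 615)
231^32 ≡ 201^2 = 40401 ≡ 426 (mod 615)
231^64 ≡ 426^2 = 181476 ≡ 51 (mod 615)
231^98 = 231^64 × 231^32 × 231^2 ≡ 51 × 426 × 471 (mod 615).
Accumulate the product:
51 × 426 = 21726 ≡ 201
201 × 471 = 94671 ≡ 576

576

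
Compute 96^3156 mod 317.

96^1 ≡ 96 (mod 317)
96^2 ≡ 96^2 = 9216 ≡ 23 (mod 317)
96^4 ≡ 23^2 = 529 ≡ 212 (mod 317)
96^8 ≡ 212^2 = 44944 ≡ 247 (mod 317)
96^16 ≡ 247^2 = 61009 ≡ 145 (mod 317)
96^32 ≡ 145^2 = 21025 ≡ 103 (mod 317)
96^64 ≡ 103^2 = 10609 ≡ 148 (mod 317)
96^128 ≡ 148^2 = 21904 ≡ 31 (mod 317)
96^256 ≡ 31^2 = 961 ≡ 10 (mod 317)
96^512 ≡ 10^2 = 100 (mod 317)
96^1024 ≡ 100^2 = 10000 ≡ 173 (mod 317)
96^2048 ≡ 173^2 = 29929 ≡ 131 (mod 317)
96^3156 = 96^2048 × 96^1024 × 96^64 × 96^16 × 96^4 ≡ 131 × 173 × 148 × 145 × 212 (mod 317).
Accumulate the product:
131 × 173 = 22663 ≡ 156
156 × 148 = 23088 ≡ 264
264 × 145 = 38280 ≡ 240
240 × 212 = 50880 ≡ 160

160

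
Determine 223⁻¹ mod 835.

337

By the extended Euclidean algorithm:
835 = 3*223 + 166
223 = 1*166 + 57
166 = 2*57 + 52
57 = 1*52 + 5
52 = 10*5 + 2
5 = 2*2 + 1
2 = 2*1 + 0
gcd(223, 835) = 1, so the inverse exists.
Back-substitute for 1:
1 = 1*5 − 2*2
  = −2*52 + 21*5
  = 21*57 − 23*52
  = −23*166 + 67*57
  = 67*223 − 90*166
  = −90*835 + 337*223
So 223⁻¹ ≡ 337 (mod 835).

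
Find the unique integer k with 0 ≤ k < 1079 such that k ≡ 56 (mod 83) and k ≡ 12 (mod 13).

1052

83⁻¹ mod 13: 83*8 ≡ 1 (mod 13), so 83⁻¹ ≡ 8.
k = 56 + 83*((12 − 56)*8 mod 13) = 56 + 83*12 = 1052.
Check: 1052 mod 83 = 56, 1052 mod 13 = 12. ✓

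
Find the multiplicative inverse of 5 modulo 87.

Apply the Euclidean algorithm and back-substitute:
87 = 17*5 + 2
5 = 2*2 + 1
2 = 2*1 + 0
gcd(5, 87) = 1, so the inverse exists.
Back-substitute for 1:
1 = 1*5 − 2*2
  = −2*87 + 35*5
So 5⁻¹ ≡ 35 (mod 87).

35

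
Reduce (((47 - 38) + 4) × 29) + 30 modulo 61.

41

47 - 38 = 9
9 + 4 = 13
13 × 29 = 377 ≡ 11 (mod 61)
11 + 30 = 41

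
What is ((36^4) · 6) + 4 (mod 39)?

22

(36)^4 ≡ 3 (mod 39)
3 · 6 = 18
18 + 4 = 22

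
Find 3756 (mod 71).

3756 = 52×71 + 64, so 3756 ≡ 64 (mod 71).

64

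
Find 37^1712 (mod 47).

21

1712 in binary is 11010110000, i.e. 1712 = 1024 + 512 + 128 + 32 + 16.
37^1 ≡ 37 (mod 47)
37^2 ≡ 37^2 = 1369 ≡ 6 (mod 47)
37^4 ≡ 6^2 = 36 (mod 47)
37^8 ≡ 36^2 = 1296 ≡ 27 (mod 47)
37^16 ≡ 27^2 = 729 ≡ 24 (mod 47)
37^32 ≡ 24^2 = 576 ≡ 12 (mod 47)
37^64 ≡ 12^2 = 144 ≡ 3 (mod 47)
37^128 ≡ 3^2 = 9 (mod 47)
37^256 ≡ 9^2 = 81 ≡ 34 (mod 47)
37^512 ≡ 34^2 = 1156 ≡ 28 (mod 47)
37^1024 ≡ 28^2 = 784 ≡ 32 (mod 47)
37^1712 = 37^1024 · 37^512 · 37^128 · 37^32 · 37^16 ≡ 32 · 28 · 9 · 12 · 24 (mod 47).
Accumulate the product:
32 · 28 = 896 ≡ 3
3 · 9 = 27
27 · 12 = 324 ≡ 42
42 · 24 = 1008 ≡ 21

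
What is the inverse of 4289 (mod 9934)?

3641

9934 = 2×4289 + 1356
4289 = 3×1356 + 221
1356 = 6×221 + 30
221 = 7×30 + 11
30 = 2×11 + 8
11 = 1×8 + 3
8 = 2×3 + 2
3 = 1×2 + 1
2 = 2×1 + 0
gcd(4289, 9934) = 1, so the inverse exists.
Back-substitute for 1:
1 = 1×3 − 1×2
  = −1×8 + 3×3
  = 3×11 − 4×8
  = −4×30 + 11×11
  = 11×221 − 81×30
  = −81×1356 + 497×221
  = 497×4289 − 1572×1356
  = −1572×9934 + 3641×4289
So 4289⁻¹ ≡ 3641 (mod 9934).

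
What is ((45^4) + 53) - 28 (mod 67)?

(45)^4 ≡ 24 (mod 67)
24 + 53 = 77 ≡ 10 (mod 67)
10 - 28 = -18 ≡ 49 (mod 67)

49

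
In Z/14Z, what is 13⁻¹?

13

14 = 1·13 + 1
13 = 13·1 + 0
gcd(13, 14) = 1, so the inverse exists.
Bézout: 1 = 1·14 − 1·13.
So 13⁻¹ ≡ −1 ≡ 13 (mod 14).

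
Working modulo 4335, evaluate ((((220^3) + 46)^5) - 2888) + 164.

(220)^3 ≡ 1240 (mod 4335)
1240 + 46 = 1286
(1286)^5 ≡ 146 (mod 4335)
146 - 2888 = -2742 ≡ 1593 (mod 4335)
1593 + 164 = 1757

1757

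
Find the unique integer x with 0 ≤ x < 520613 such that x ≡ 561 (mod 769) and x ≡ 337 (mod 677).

769⁻¹ mod 677: 769×287 ≡ 1 (mod 677), so 769⁻¹ ≡ 287.
x = 561 + 769×((337 − 561)×287 mod 677) = 561 + 769×27 = 21324.

21324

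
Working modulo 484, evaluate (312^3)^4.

(312)^3 ≡ 328 (mod 484)
(328)^4 ≡ 104 (mod 484)

104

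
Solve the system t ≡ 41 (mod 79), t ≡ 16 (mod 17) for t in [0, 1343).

79⁻¹ mod 17: 79*14 ≡ 1 (mod 17), so 79⁻¹ ≡ 14.
t = 41 + 79*((16 − 41)*14 mod 17) = 41 + 79*7 = 594.

594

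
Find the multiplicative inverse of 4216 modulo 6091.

1660

Apply the Euclidean algorithm and back-substitute:
6091 = 1×4216 + 1875
4216 = 2×1875 + 466
1875 = 4×466 + 11
466 = 42×11 + 4
11 = 2×4 + 3
4 = 1×3 + 1
3 = 3×1 + 0
gcd(4216, 6091) = 1, so the inverse exists.
Back-substitute for 1:
1 = 1×4 − 1×3
  = −1×11 + 3×4
  = 3×466 − 127×11
  = −127×1875 + 511×466
  = 511×4216 − 1149×1875
  = −1149×6091 + 1660×4216
So 4216⁻¹ ≡ 1660 (mod 6091).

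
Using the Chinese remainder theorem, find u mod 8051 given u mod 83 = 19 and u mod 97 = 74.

268

83⁻¹ mod 97: 83*90 ≡ 1 (mod 97), so 83⁻¹ ≡ 90.
u = 19 + 83*((74 − 19)*90 mod 97) = 19 + 83*3 = 268.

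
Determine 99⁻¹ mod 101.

50

By the extended Euclidean algorithm:
101 = 1×99 + 2
99 = 49×2 + 1
2 = 2×1 + 0
gcd(99, 101) = 1, so the inverse exists.
Bézout: 1 = −49×101 + 50×99.
So 99⁻¹ ≡ 50 (mod 101).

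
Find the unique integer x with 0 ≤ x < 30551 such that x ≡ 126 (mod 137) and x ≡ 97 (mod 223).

27526

137⁻¹ mod 223: 137×70 ≡ 1 (mod 223), so 137⁻¹ ≡ 70.
x = 126 + 137×((97 − 126)×70 mod 223) = 126 + 137×200 = 27526.
Check: 27526 mod 137 = 126, 27526 mod 223 = 97. ✓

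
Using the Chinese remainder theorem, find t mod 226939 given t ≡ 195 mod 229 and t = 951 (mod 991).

108970

229⁻¹ mod 991: 229*251 ≡ 1 (mod 991), so 229⁻¹ ≡ 251.
t = 195 + 229*((951 − 195)*251 mod 991) = 195 + 229*475 = 108970.
Check: 108970 mod 229 = 195, 108970 mod 991 = 951. ✓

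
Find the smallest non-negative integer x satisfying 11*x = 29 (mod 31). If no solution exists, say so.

28

gcd(11, 31) = 1, so a unique solution mod 31 exists.
11⁻¹ ≡ 17 (mod 31).
x ≡ 17*29 ≡ 28 (mod 31).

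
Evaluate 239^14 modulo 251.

194

Using repeated squaring:
14 in binary is 1110, i.e. 14 = 8 + 4 + 2.
239^1 ≡ 239 (mod 251)
239^2 ≡ 239^2 = 57121 ≡ 144 (mod 251)
239^4 ≡ 144^2 = 20736 ≡ 154 (mod 251)
239^8 ≡ 154^2 = 23716 ≡ 122 (mod 251)
239^14 = 239^8 · 239^4 · 239^2 ≡ 122 · 154 · 144 (mod 251).
Accumulate the product:
122 · 154 = 18788 ≡ 214
214 · 144 = 30816 ≡ 194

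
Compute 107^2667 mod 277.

159

2667 in binary is 101001101011, i.e. 2667 = 2048 + 512 + 64 + 32 + 8 + 2 + 1.
107^1 ≡ 107 (mod 277)
107^2 ≡ 107^2 = 11449 ≡ 92 (mod 277)
107^4 ≡ 92^2 = 8464 ≡ 154 (mod 277)
107^8 ≡ 154^2 = 23716 ≡ 171 (mod 277)
107^16 ≡ 171^2 = 29241 ≡ 156 (mod 277)
107^32 ≡ 156^2 = 24336 ≡ 237 (mod 277)
107^64 ≡ 237^2 = 56169 ≡ 215 (mod 277)
107^128 ≡ 215^2 = 46225 ≡ 243 (mod 277)
107^256 ≡ 243^2 = 59049 ≡ 48 (mod 277)
107^512 ≡ 48^2 = 2304 ≡ 88 (mod 277)
107^1024 ≡ 88^2 = 7744 ≡ 265 (mod 277)
107^2048 ≡ 265^2 = 70225 ≡ 144 (mod 277)
107^2667 = 107^2048 × 107^512 × 107^64 × 107^32 × 107^8 × 107^2 × 107^1 ≡ 144 × 88 × 215 × 237 × 171 × 92 × 107 (mod 277).
Accumulate the product:
144 × 88 = 12672 ≡ 207
207 × 215 = 44505 ≡ 185
185 × 237 = 43845 ≡ 79
79 × 171 = 13509 ≡ 213
213 × 92 = 19596 ≡ 206
206 × 107 = 22042 ≡ 159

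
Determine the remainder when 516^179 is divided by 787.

By square-and-multiply:
516^1 ≡ 516 (mod 787)
516^2 ≡ 516^2 = 266256 ≡ 250 (mod 787)
516^4 ≡ 250^2 = 62500 ≡ 327 (mod 787)
516^8 ≡ 327^2 = 106929 ≡ 684 (mod 787)
516^16 ≡ 684^2 = 467856 ≡ 378 (mod 787)
516^32 ≡ 378^2 = 142884 ≡ 437 (mod 787)
516^64 ≡ 437^2 = 190969 ≡ 515 (mod 787)
516^128 ≡ 515^2 = 265225 ≡ 6 (mod 787)
516^179 = 516^128 × 516^32 × 516^16 × 516^2 × 516^1 ≡ 6 × 437 × 378 × 250 × 516 (mod 787).
Accumulate the product:
6 × 437 = 2622 ≡ 261
261 × 378 = 98658 ≡ 283
283 × 250 = 70750 ≡ 707
707 × 516 = 364812 ≡ 431

431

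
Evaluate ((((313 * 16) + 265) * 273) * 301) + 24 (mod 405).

313 * 16 = 5008 ≡ 148 (mod 405)
148 + 265 = 413 ≡ 8 (mod 405)
8 * 273 = 2184 ≡ 159 (mod 405)
159 * 301 = 47859 ≡ 69 (mod 405)
69 + 24 = 93

93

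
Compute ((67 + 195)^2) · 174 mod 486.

67 + 195 = 262
(262)^2 ≡ 118 (mod 486)
118 · 174 = 20532 ≡ 120 (mod 486)

120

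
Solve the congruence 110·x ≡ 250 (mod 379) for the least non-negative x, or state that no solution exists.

gcd(110, 379) = 1, so a unique solution mod 379 exists.
110⁻¹ ≡ 348 (mod 379).
x ≡ 348·250 ≡ 209 (mod 379).

209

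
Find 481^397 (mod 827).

339

397 in binary is 110001101, i.e. 397 = 256 + 128 + 8 + 4 + 1.
481^1 ≡ 481 (mod 827)
481^2 ≡ 481^2 = 231361 ≡ 628 (mod 827)
481^4 ≡ 628^2 = 394384 ≡ 732 (mod 827)
481^8 ≡ 732^2 = 535824 ≡ 755 (mod 827)
481^16 ≡ 755^2 = 570025 ≡ 222 (mod 827)
481^32 ≡ 222^2 = 49284 ≡ 491 (mod 827)
481^64 ≡ 491^2 = 241081 ≡ 424 (mod 827)
481^128 ≡ 424^2 = 179776 ≡ 317 (mod 827)
481^256 ≡ 317^2 = 100489 ≡ 422 (mod 827)
481^397 = 481^256 * 481^128 * 481^8 * 481^4 * 481^1 ≡ 422 * 317 * 755 * 732 * 481 (mod 827).
Accumulate the product:
422 * 317 = 133774 ≡ 627
627 * 755 = 473385 ≡ 341
341 * 732 = 249612 ≡ 685
685 * 481 = 329485 ≡ 339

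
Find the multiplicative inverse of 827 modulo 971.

236

Apply the Euclidean algorithm and back-substitute:
971 = 1·827 + 144
827 = 5·144 + 107
144 = 1·107 + 37
107 = 2·37 + 33
37 = 1·33 + 4
33 = 8·4 + 1
4 = 4·1 + 0
gcd(827, 971) = 1, so the inverse exists.
Back-substitute for 1:
1 = 1·33 − 8·4
  = −8·37 + 9·33
  = 9·107 − 26·37
  = −26·144 + 35·107
  = 35·827 − 201·144
  = −201·971 + 236·827
So 827⁻¹ ≡ 236 (mod 971).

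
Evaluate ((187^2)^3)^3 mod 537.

(187)^2 ≡ 64 (mod 537)
(64)^3 ≡ 88 (mod 537)
(88)^3 ≡ 19 (mod 537)

19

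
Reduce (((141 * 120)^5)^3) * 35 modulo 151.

35

141 * 120 = 16920 ≡ 8 (mod 151)
(8)^5 ≡ 1 (mod 151)
(1)^3 ≡ 1 (mod 151)
1 * 35 = 35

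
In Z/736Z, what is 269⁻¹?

By the extended Euclidean algorithm:
736 = 2·269 + 198
269 = 1·198 + 71
198 = 2·71 + 56
71 = 1·56 + 15
56 = 3·15 + 11
15 = 1·11 + 4
11 = 2·4 + 3
4 = 1·3 + 1
3 = 3·1 + 0
gcd(269, 736) = 1, so the inverse exists.
Back-substitute for 1:
1 = 1·4 − 1·3
  = −1·11 + 3·4
  = 3·15 − 4·11
  = −4·56 + 15·15
  = 15·71 − 19·56
  = −19·198 + 53·71
  = 53·269 − 72·198
  = −72·736 + 197·269
So 269⁻¹ ≡ 197 (mod 736).

197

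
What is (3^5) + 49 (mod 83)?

43

(3)^5 ≡ 77 (mod 83)
77 + 49 = 126 ≡ 43 (mod 83)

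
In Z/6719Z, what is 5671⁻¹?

Run the extended Euclidean algorithm:
6719 = 1*5671 + 1048
5671 = 5*1048 + 431
1048 = 2*431 + 186
431 = 2*186 + 59
186 = 3*59 + 9
59 = 6*9 + 5
9 = 1*5 + 4
5 = 1*4 + 1
4 = 4*1 + 0
gcd(5671, 6719) = 1, so the inverse exists.
Bézout: 1 = −1250*6719 + 1481*5671.
So 5671⁻¹ ≡ 1481 (mod 6719).

1481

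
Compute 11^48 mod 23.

Using repeated squaring:
48 in binary is 110000, i.e. 48 = 32 + 16.
11^1 ≡ 11 (mod 23)
11^2 ≡ 11^2 = 121 ≡ 6 (mod 23)
11^4 ≡ 6^2 = 36 ≡ 13 (mod 23)
11^8 ≡ 13^2 = 169 ≡ 8 (mod 23)
11^16 ≡ 8^2 = 64 ≡ 18 (mod 23)
11^32 ≡ 18^2 = 324 ≡ 2 (mod 23)
11^48 = 11^32 × 11^16 ≡ 2 × 18 (mod 23).
2 × 18 = 36 ≡ 13 (mod 23).

13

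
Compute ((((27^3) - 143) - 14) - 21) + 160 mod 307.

(27)^3 ≡ 35 (mod 307)
35 - 143 = -108 ≡ 199 (mod 307)
199 - 14 = 185
185 - 21 = 164
164 + 160 = 324 ≡ 17 (mod 307)

17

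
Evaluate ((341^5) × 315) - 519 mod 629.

510

(341)^5 ≡ 171 (mod 629)
171 × 315 = 53865 ≡ 400 (mod 629)
400 - 519 = -119 ≡ 510 (mod 629)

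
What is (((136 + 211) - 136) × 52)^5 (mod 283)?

36

136 + 211 = 347 ≡ 64 (mod 283)
64 - 136 = -72 ≡ 211 (mod 283)
211 × 52 = 10972 ≡ 218 (mod 283)
(218)^5 ≡ 36 (mod 283)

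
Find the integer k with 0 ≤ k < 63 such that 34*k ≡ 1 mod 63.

Run the extended Euclidean algorithm:
63 = 1·34 + 29
34 = 1·29 + 5
29 = 5·5 + 4
5 = 1·4 + 1
4 = 4·1 + 0
gcd(34, 63) = 1, so the inverse exists.
Bézout: 1 = −7·63 + 13·34.
So 34⁻¹ ≡ 13 (mod 63).

13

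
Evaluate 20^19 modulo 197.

68

19 in binary is 10011, i.e. 19 = 16 + 2 + 1.
20^1 ≡ 20 (mod 197)
20^2 ≡ 20^2 = 400 ≡ 6 (mod 197)
20^4 ≡ 6^2 = 36 (mod 197)
20^8 ≡ 36^2 = 1296 ≡ 114 (mod 197)
20^16 ≡ 114^2 = 12996 ≡ 191 (mod 197)
20^19 = 20^16 × 20^2 × 20^1 ≡ 191 × 6 × 20 (mod 197).
Accumulate the product:
191 × 6 = 1146 ≡ 161
161 × 20 = 3220 ≡ 68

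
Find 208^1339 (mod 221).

13

1339 in binary is 10100111011, i.e. 1339 = 1024 + 256 + 32 + 16 + 8 + 2 + 1.
208^1 ≡ 208 (mod 221)
208^2 ≡ 208^2 = 43264 ≡ 169 (mod 221)
208^4 ≡ 169^2 = 28561 ≡ 52 (mod 221)
208^8 ≡ 52^2 = 2704 ≡ 52 (mod 221)
208^16 ≡ 52^2 = 2704 ≡ 52 (mod 221)
208^32 ≡ 52^2 = 2704 ≡ 52 (mod 221)
208^64 ≡ 52^2 = 2704 ≡ 52 (mod 221)
208^128 ≡ 52^2 = 2704 ≡ 52 (mod 221)
208^256 ≡ 52^2 = 2704 ≡ 52 (mod 221)
208^512 ≡ 52^2 = 2704 ≡ 52 (mod 221)
208^1024 ≡ 52^2 = 2704 ≡ 52 (mod 221)
208^1339 = 208^1024 × 208^256 × 208^32 × 208^16 × 208^8 × 208^2 × 208^1 ≡ 52 × 52 × 52 × 52 × 52 × 169 × 208 (mod 221).
Accumulate the product:
52 × 52 = 2704 ≡ 52
52 × 52 = 2704 ≡ 52
52 × 52 = 2704 ≡ 52
52 × 52 = 2704 ≡ 52
52 × 169 = 8788 ≡ 169
169 × 208 = 35152 ≡ 13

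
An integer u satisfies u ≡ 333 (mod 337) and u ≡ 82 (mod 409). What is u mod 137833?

337⁻¹ mod 409: 337·142 ≡ 1 (mod 409), so 337⁻¹ ≡ 142.
u = 333 + 337·((82 − 333)·142 mod 409) = 333 + 337·350 = 118283.
Check: 118283 mod 337 = 333, 118283 mod 409 = 82. ✓

118283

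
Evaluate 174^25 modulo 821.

255

Compute successive squares:
25 in binary is 11001, i.e. 25 = 16 + 8 + 1.
174^1 ≡ 174 (mod 821)
174^2 ≡ 174^2 = 30276 ≡ 720 (mod 821)
174^4 ≡ 720^2 = 518400 ≡ 349 (mod 821)
174^8 ≡ 349^2 = 121801 ≡ 293 (mod 821)
174^16 ≡ 293^2 = 85849 ≡ 465 (mod 821)
174^25 = 174^16 × 174^8 × 174^1 ≡ 465 × 293 × 174 (mod 821).
Accumulate the product:
465 × 293 = 136245 ≡ 780
780 × 174 = 135720 ≡ 255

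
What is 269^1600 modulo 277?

164

By square-and-multiply:
1600 in binary is 11001000000, i.e. 1600 = 1024 + 512 + 64.
269^1 ≡ 269 (mod 277)
269^2 ≡ 269^2 = 72361 ≡ 64 (mod 277)
269^4 ≡ 64^2 = 4096 ≡ 218 (mod 277)
269^8 ≡ 218^2 = 47524 ≡ 157 (mod 277)
269^16 ≡ 157^2 = 24649 ≡ 273 (mod 277)
269^32 ≡ 273^2 = 74529 ≡ 16 (mod 277)
269^64 ≡ 16^2 = 256 (mod 277)
269^128 ≡ 256^2 = 65536 ≡ 164 (mod 277)
269^256 ≡ 164^2 = 26896 ≡ 27 (mod 277)
269^512 ≡ 27^2 = 729 ≡ 175 (mod 277)
269^1024 ≡ 175^2 = 30625 ≡ 155 (mod 277)
269^1600 = 269^1024 * 269^512 * 269^64 ≡ 155 * 175 * 256 (mod 277).
Accumulate the product:
155 * 175 = 27125 ≡ 256
256 * 256 = 65536 ≡ 164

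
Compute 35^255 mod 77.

Using repeated squaring:
35^1 ≡ 35 (mod 77)
35^2 ≡ 35^2 = 1225 ≡ 70 (mod 77)
35^4 ≡ 70^2 = 4900 ≡ 49 (mod 77)
35^8 ≡ 49^2 = 2401 ≡ 14 (mod 77)
35^16 ≡ 14^2 = 196 ≡ 42 (mod 77)
35^32 ≡ 42^2 = 1764 ≡ 70 (mod 77)
35^64 ≡ 70^2 = 4900 ≡ 49 (mod 77)
35^128 ≡ 49^2 = 2401 ≡ 14 (mod 77)
35^255 = 35^128 · 35^64 · 35^32 · 35^16 · 35^8 · 35^4 · 35^2 · 35^1 ≡ 14 · 49 · 70 · 42 · 14 · 49 · 70 · 35 (mod 77).
Accumulate the product:
14 · 49 = 686 ≡ 70
70 · 70 = 4900 ≡ 49
49 · 42 = 2058 ≡ 56
56 · 14 = 784 ≡ 14
14 · 49 = 686 ≡ 70
70 · 70 = 4900 ≡ 49
49 · 35 = 1715 ≡ 21

21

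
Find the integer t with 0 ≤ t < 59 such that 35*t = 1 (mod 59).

Run the extended Euclidean algorithm:
59 = 1×35 + 24
35 = 1×24 + 11
24 = 2×11 + 2
11 = 5×2 + 1
2 = 2×1 + 0
gcd(35, 59) = 1, so the inverse exists.
Back-substitute for 1:
1 = 1×11 − 5×2
  = −5×24 + 11×11
  = 11×35 − 16×24
  = −16×59 + 27×35
So 35⁻¹ ≡ 27 (mod 59).

27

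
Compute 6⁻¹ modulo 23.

4

Run the extended Euclidean algorithm:
23 = 3*6 + 5
6 = 1*5 + 1
5 = 5*1 + 0
gcd(6, 23) = 1, so the inverse exists.
Back-substitute for 1:
1 = 1*6 − 1*5
  = −1*23 + 4*6
So 6⁻¹ ≡ 4 (mod 23).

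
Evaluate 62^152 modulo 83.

11

152 in binary is 10011000, i.e. 152 = 128 + 16 + 8.
62^1 ≡ 62 (mod 83)
62^2 ≡ 62^2 = 3844 ≡ 26 (mod 83)
62^4 ≡ 26^2 = 676 ≡ 12 (mod 83)
62^8 ≡ 12^2 = 144 ≡ 61 (mod 83)
62^16 ≡ 61^2 = 3721 ≡ 69 (mod 83)
62^32 ≡ 69^2 = 4761 ≡ 30 (mod 83)
62^64 ≡ 30^2 = 900 ≡ 70 (mod 83)
62^128 ≡ 70^2 = 4900 ≡ 3 (mod 83)
62^152 = 62^128 × 62^16 × 62^8 ≡ 3 × 69 × 61 (mod 83).
Accumulate the product:
3 × 69 = 207 ≡ 41
41 × 61 = 2501 ≡ 11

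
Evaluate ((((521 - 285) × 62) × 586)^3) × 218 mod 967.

521 - 285 = 236
236 × 62 = 14632 ≡ 127 (mod 967)
127 × 586 = 74422 ≡ 930 (mod 967)
(930)^3 ≡ 598 (mod 967)
598 × 218 = 130364 ≡ 786 (mod 967)

786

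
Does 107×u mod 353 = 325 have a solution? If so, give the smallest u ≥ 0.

gcd(107, 353) = 1, so a unique solution mod 353 exists.
107⁻¹ ≡ 33 (mod 353).
u ≡ 33×325 ≡ 135 (mod 353).

135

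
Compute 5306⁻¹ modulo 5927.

5173

Run the extended Euclidean algorithm:
5927 = 1*5306 + 621
5306 = 8*621 + 338
621 = 1*338 + 283
338 = 1*283 + 55
283 = 5*55 + 8
55 = 6*8 + 7
8 = 1*7 + 1
7 = 7*1 + 0
gcd(5306, 5927) = 1, so the inverse exists.
Bézout: 1 = 675*5927 − 754*5306.
So 5306⁻¹ ≡ −754 ≡ 5173 (mod 5927).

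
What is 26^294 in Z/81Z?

1

Compute successive squares:
294 in binary is 100100110, i.e. 294 = 256 + 32 + 4 + 2.
26^1 ≡ 26 (mod 81)
26^2 ≡ 26^2 = 676 ≡ 28 (mod 81)
26^4 ≡ 28^2 = 784 ≡ 55 (mod 81)
26^8 ≡ 55^2 = 3025 ≡ 28 (mod 81)
26^16 ≡ 28^2 = 784 ≡ 55 (mod 81)
26^32 ≡ 55^2 = 3025 ≡ 28 (mod 81)
26^64 ≡ 28^2 = 784 ≡ 55 (mod 81)
26^128 ≡ 55^2 = 3025 ≡ 28 (mod 81)
26^256 ≡ 28^2 = 784 ≡ 55 (mod 81)
26^294 = 26^256 × 26^32 × 26^4 × 26^2 ≡ 55 × 28 × 55 × 28 (mod 81).
Accumulate the product:
55 × 28 = 1540 ≡ 1
1 × 55 = 55
55 × 28 = 1540 ≡ 1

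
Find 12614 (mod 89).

12614 = 141×89 + 65, so 12614 ≡ 65 (mod 89).

65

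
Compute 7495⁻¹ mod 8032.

Run the extended Euclidean algorithm:
8032 = 1·7495 + 537
7495 = 13·537 + 514
537 = 1·514 + 23
514 = 22·23 + 8
23 = 2·8 + 7
8 = 1·7 + 1
7 = 7·1 + 0
gcd(7495, 8032) = 1, so the inverse exists.
Back-substitute for 1:
1 = 1·8 − 1·7
  = −1·23 + 3·8
  = 3·514 − 67·23
  = −67·537 + 70·514
  = 70·7495 − 977·537
  = −977·8032 + 1047·7495
So 7495⁻¹ ≡ 1047 (mod 8032).

1047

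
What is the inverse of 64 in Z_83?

48

By the extended Euclidean algorithm:
83 = 1*64 + 19
64 = 3*19 + 7
19 = 2*7 + 5
7 = 1*5 + 2
5 = 2*2 + 1
2 = 2*1 + 0
gcd(64, 83) = 1, so the inverse exists.
Back-substitute for 1:
1 = 1*5 − 2*2
  = −2*7 + 3*5
  = 3*19 − 8*7
  = −8*64 + 27*19
  = 27*83 − 35*64
So 64⁻¹ ≡ −35 ≡ 48 (mod 83).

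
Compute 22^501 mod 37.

23

Using repeated squaring:
501 in binary is 111110101, i.e. 501 = 256 + 128 + 64 + 32 + 16 + 4 + 1.
22^1 ≡ 22 (mod 37)
22^2 ≡ 22^2 = 484 ≡ 3 (mod 37)
22^4 ≡ 3^2 = 9 (mod 37)
22^8 ≡ 9^2 = 81 ≡ 7 (mod 37)
22^16 ≡ 7^2 = 49 ≡ 12 (mod 37)
22^32 ≡ 12^2 = 144 ≡ 33 (mod 37)
22^64 ≡ 33^2 = 1089 ≡ 16 (mod 37)
22^128 ≡ 16^2 = 256 ≡ 34 (mod 37)
22^256 ≡ 34^2 = 1156 ≡ 9 (mod 37)
22^501 = 22^256 × 22^128 × 22^64 × 22^32 × 22^16 × 22^4 × 22^1 ≡ 9 × 34 × 16 × 33 × 12 × 9 × 22 (mod 37).
Accumulate the product:
9 × 34 = 306 ≡ 10
10 × 16 = 160 ≡ 12
12 × 33 = 396 ≡ 26
26 × 12 = 312 ≡ 16
16 × 9 = 144 ≡ 33
33 × 22 = 726 ≡ 23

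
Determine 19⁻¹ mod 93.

By the extended Euclidean algorithm:
93 = 4*19 + 17
19 = 1*17 + 2
17 = 8*2 + 1
2 = 2*1 + 0
gcd(19, 93) = 1, so the inverse exists.
Back-substitute for 1:
1 = 1*17 − 8*2
  = −8*19 + 9*17
  = 9*93 − 44*19
So 19⁻¹ ≡ −44 ≡ 49 (mod 93).

49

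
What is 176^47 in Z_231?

176

Using repeated squaring:
176^1 ≡ 176 (mod 231)
176^2 ≡ 176^2 = 30976 ≡ 22 (mod 231)
176^4 ≡ 22^2 = 484 ≡ 22 (mod 231)
176^8 ≡ 22^2 = 484 ≡ 22 (mod 231)
176^16 ≡ 22^2 = 484 ≡ 22 (mod 231)
176^32 ≡ 22^2 = 484 ≡ 22 (mod 231)
176^47 = 176^32 · 176^8 · 176^4 · 176^2 · 176^1 ≡ 22 · 22 · 22 · 22 · 176 (mod 231).
Accumulate the product:
22 · 22 = 484 ≡ 22
22 · 22 = 484 ≡ 22
22 · 22 = 484 ≡ 22
22 · 176 = 3872 ≡ 176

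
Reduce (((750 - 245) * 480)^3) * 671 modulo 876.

750 - 245 = 505
505 * 480 = 242400 ≡ 624 (mod 876)
(624)^3 ≡ 636 (mod 876)
636 * 671 = 426756 ≡ 144 (mod 876)

144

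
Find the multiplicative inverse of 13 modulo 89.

48

89 = 6·13 + 11
13 = 1·11 + 2
11 = 5·2 + 1
2 = 2·1 + 0
gcd(13, 89) = 1, so the inverse exists.
Back-substitute for 1:
1 = 1·11 − 5·2
  = −5·13 + 6·11
  = 6·89 − 41·13
So 13⁻¹ ≡ −41 ≡ 48 (mod 89).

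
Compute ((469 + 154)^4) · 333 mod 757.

469 + 154 = 623
(623)^4 ≡ 281 (mod 757)
281 · 333 = 93573 ≡ 462 (mod 757)

462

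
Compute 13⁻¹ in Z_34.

34 = 2×13 + 8
13 = 1×8 + 5
8 = 1×5 + 3
5 = 1×3 + 2
3 = 1×2 + 1
2 = 2×1 + 0
gcd(13, 34) = 1, so the inverse exists.
Back-substitute for 1:
1 = 1×3 − 1×2
  = −1×5 + 2×3
  = 2×8 − 3×5
  = −3×13 + 5×8
  = 5×34 − 13×13
So 13⁻¹ ≡ −13 ≡ 21 (mod 34).

21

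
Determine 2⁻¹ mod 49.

25

Apply the Euclidean algorithm and back-substitute:
49 = 24×2 + 1
2 = 2×1 + 0
gcd(2, 49) = 1, so the inverse exists.
Bézout: 1 = 1×49 − 24×2.
So 2⁻¹ ≡ −24 ≡ 25 (mod 49).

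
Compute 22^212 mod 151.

By square-and-multiply:
22^1 ≡ 22 (mod 151)
22^2 ≡ 22^2 = 484 ≡ 31 (mod 151)
22^4 ≡ 31^2 = 961 ≡ 55 (mod 151)
22^8 ≡ 55^2 = 3025 ≡ 5 (mod 151)
22^16 ≡ 5^2 = 25 (mod 151)
22^32 ≡ 25^2 = 625 ≡ 21 (mod 151)
22^64 ≡ 21^2 = 441 ≡ 139 (mod 151)
22^128 ≡ 139^2 = 19321 ≡ 144 (mod 151)
22^212 = 22^128 · 22^64 · 22^16 · 22^4 ≡ 144 · 139 · 25 · 55 (mod 151).
Accumulate the product:
144 · 139 = 20016 ≡ 84
84 · 25 = 2100 ≡ 137
137 · 55 = 7535 ≡ 136

136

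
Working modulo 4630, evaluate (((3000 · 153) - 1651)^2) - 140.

3000 · 153 = 459000 ≡ 630 (mod 4630)
630 - 1651 = -1021 ≡ 3609 (mod 4630)
(3609)^2 ≡ 691 (mod 4630)
691 - 140 = 551

551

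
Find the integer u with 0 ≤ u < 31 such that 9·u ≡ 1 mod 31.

31 = 3×9 + 4
9 = 2×4 + 1
4 = 4×1 + 0
gcd(9, 31) = 1, so the inverse exists.
Back-substitute for 1:
1 = 1×9 − 2×4
  = −2×31 + 7×9
So 9⁻¹ ≡ 7 (mod 31).

7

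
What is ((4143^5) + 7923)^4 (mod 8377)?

1816

(4143)^5 ≡ 7300 (mod 8377)
7300 + 7923 = 15223 ≡ 6846 (mod 8377)
(6846)^4 ≡ 1816 (mod 8377)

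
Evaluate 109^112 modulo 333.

112 in binary is 1110000, i.e. 112 = 64 + 32 + 16.
109^1 ≡ 109 (mod 333)
109^2 ≡ 109^2 = 11881 ≡ 226 (mod 333)
109^4 ≡ 226^2 = 51076 ≡ 127 (mod 333)
109^8 ≡ 127^2 = 16129 ≡ 145 (mod 333)
109^16 ≡ 145^2 = 21025 ≡ 46 (mod 333)
109^32 ≡ 46^2 = 2116 ≡ 118 (mod 333)
109^64 ≡ 118^2 = 13924 ≡ 271 (mod 333)
109^112 = 109^64 · 109^32 · 109^16 ≡ 271 · 118 · 46 (mod 333).
Accumulate the product:
271 · 118 = 31978 ≡ 10
10 · 46 = 460 ≡ 127

127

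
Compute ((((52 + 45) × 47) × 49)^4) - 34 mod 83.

59

52 + 45 = 97 ≡ 14 (mod 83)
14 × 47 = 658 ≡ 77 (mod 83)
77 × 49 = 3773 ≡ 38 (mod 83)
(38)^4 ≡ 10 (mod 83)
10 - 34 = -24 ≡ 59 (mod 83)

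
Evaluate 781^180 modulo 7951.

781^1 ≡ 781 (mod 7951)
781^2 ≡ 781^2 = 609961 ≡ 5685 (mod 7951)
781^4 ≡ 5685^2 = 32319225 ≡ 6361 (mod 7951)
781^8 ≡ 6361^2 = 40462321 ≡ 7633 (mod 7951)
781^16 ≡ 7633^2 = 58262689 ≡ 5712 (mod 7951)
781^32 ≡ 5712^2 = 32626944 ≡ 3991 (mod 7951)
781^64 ≡ 3991^2 = 15928081 ≡ 2228 (mod 7951)
781^128 ≡ 2228^2 = 4963984 ≡ 2560 (mod 7951)
781^180 = 781^128 × 781^32 × 781^16 × 781^4 ≡ 2560 × 3991 × 5712 × 6361 (mod 7951).
Accumulate the product:
2560 × 3991 = 10216960 ≡ 7876
7876 × 5712 = 44987712 ≡ 954
954 × 6361 = 6068394 ≡ 1781

1781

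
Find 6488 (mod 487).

6488 = 13*487 + 157, so 6488 ≡ 157 (mod 487).

157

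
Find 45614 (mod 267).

45614 = 170×267 + 224, so 45614 ≡ 224 (mod 267).

224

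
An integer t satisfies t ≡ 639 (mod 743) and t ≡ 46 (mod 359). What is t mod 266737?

743⁻¹ mod 359: 743·158 ≡ 1 (mod 359), so 743⁻¹ ≡ 158.
t = 639 + 743·((46 − 639)·158 mod 359) = 639 + 743·5 = 4354.
Check: 4354 mod 743 = 639, 4354 mod 359 = 46. ✓

4354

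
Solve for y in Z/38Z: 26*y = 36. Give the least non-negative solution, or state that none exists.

gcd(26, 38) = 2, and 2 | 36, so solutions exist.
Divide through by 2: 13*y ≡ 18 mod 19.
13⁻¹ ≡ 3 (mod 19).
y ≡ 3*18 ≡ 16 (mod 19).
The smallest non-negative solution is y = 16.

16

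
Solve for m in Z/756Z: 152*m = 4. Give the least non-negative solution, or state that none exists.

5

gcd(152, 756) = 4, and 4 | 4, so solutions exist.
Divide through by 4: 38*m ≡ 1 mod 189.
38⁻¹ ≡ 5 (mod 189).
m ≡ 5*1 ≡ 5 (mod 189).
The smallest non-negative solution is m = 5.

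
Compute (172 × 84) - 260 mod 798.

172 × 84 = 14448 ≡ 84 (mod 798)
84 - 260 = -176 ≡ 622 (mod 798)

622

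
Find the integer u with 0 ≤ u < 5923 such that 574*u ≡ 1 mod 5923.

5923 = 10×574 + 183
574 = 3×183 + 25
183 = 7×25 + 8
25 = 3×8 + 1
8 = 8×1 + 0
gcd(574, 5923) = 1, so the inverse exists.
Back-substitute for 1:
1 = 1×25 − 3×8
  = −3×183 + 22×25
  = 22×574 − 69×183
  = −69×5923 + 712×574
So 574⁻¹ ≡ 712 (mod 5923).

712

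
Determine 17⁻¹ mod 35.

35 = 2·17 + 1
17 = 17·1 + 0
gcd(17, 35) = 1, so the inverse exists.
Back-substitute for 1:
1 = 1·35 − 2·17
So 17⁻¹ ≡ −2 ≡ 33 (mod 35).

33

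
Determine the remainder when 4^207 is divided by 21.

1

Using repeated squaring:
4^1 ≡ 4 (mod 21)
4^2 ≡ 4^2 = 16 (mod 21)
4^4 ≡ 16^2 = 256 ≡ 4 (mod 21)
4^8 ≡ 4^2 = 16 (mod 21)
4^16 ≡ 16^2 = 256 ≡ 4 (mod 21)
4^32 ≡ 4^2 = 16 (mod 21)
4^64 ≡ 16^2 = 256 ≡ 4 (mod 21)
4^128 ≡ 4^2 = 16 (mod 21)
4^207 = 4^128 × 4^64 × 4^8 × 4^4 × 4^2 × 4^1 ≡ 16 × 4 × 16 × 4 × 16 × 4 (mod 21).
Accumulate the product:
16 × 4 = 64 ≡ 1
1 × 16 = 16
16 × 4 = 64 ≡ 1
1 × 16 = 16
16 × 4 = 64 ≡ 1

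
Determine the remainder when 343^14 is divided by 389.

Using repeated squaring:
343^1 ≡ 343 (mod 389)
343^2 ≡ 343^2 = 117649 ≡ 171 (mod 389)
343^4 ≡ 171^2 = 29241 ≡ 66 (mod 389)
343^8 ≡ 66^2 = 4356 ≡ 77 (mod 389)
343^14 = 343^8 · 343^4 · 343^2 ≡ 77 · 66 · 171 (mod 389).
Accumulate the product:
77 · 66 = 5082 ≡ 25
25 · 171 = 4275 ≡ 385

385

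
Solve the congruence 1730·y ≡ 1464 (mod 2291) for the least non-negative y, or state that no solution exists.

gcd(1730, 2291) = 1, so a unique solution mod 2291 exists.
1730⁻¹ ≡ 780 (mod 2291).
y ≡ 780·1464 ≡ 1002 (mod 2291).

1002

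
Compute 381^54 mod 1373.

522

Using repeated squaring:
381^1 ≡ 381 (mod 1373)
381^2 ≡ 381^2 = 145161 ≡ 996 (mod 1373)
381^4 ≡ 996^2 = 992016 ≡ 710 (mod 1373)
381^8 ≡ 710^2 = 504100 ≡ 209 (mod 1373)
381^16 ≡ 209^2 = 43681 ≡ 1118 (mod 1373)
381^32 ≡ 1118^2 = 1249924 ≡ 494 (mod 1373)
381^54 = 381^32 × 381^16 × 381^4 × 381^2 ≡ 494 × 1118 × 710 × 996 (mod 1373).
Accumulate the product:
494 × 1118 = 552292 ≡ 346
346 × 710 = 245660 ≡ 1266
1266 × 996 = 1260936 ≡ 522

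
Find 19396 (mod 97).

93

19396 = 199×97 + 93, so 19396 ≡ 93 (mod 97).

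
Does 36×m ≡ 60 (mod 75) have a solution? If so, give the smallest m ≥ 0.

10

gcd(36, 75) = 3, and 3 | 60, so solutions exist.
Divide through by 3: 12×m = 20 (mod 25).
12⁻¹ ≡ 23 (mod 25).
m ≡ 23×20 ≡ 10 (mod 25).
The smallest non-negative solution is m = 10.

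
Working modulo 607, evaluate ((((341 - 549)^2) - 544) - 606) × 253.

171

341 - 549 = -208 ≡ 399 (mod 607)
(399)^2 ≡ 167 (mod 607)
167 - 544 = -377 ≡ 230 (mod 607)
230 - 606 = -376 ≡ 231 (mod 607)
231 × 253 = 58443 ≡ 171 (mod 607)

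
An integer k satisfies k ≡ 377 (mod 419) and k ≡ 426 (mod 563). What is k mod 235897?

419⁻¹ mod 563: 419*43 ≡ 1 (mod 563), so 419⁻¹ ≡ 43.
k = 377 + 419*((426 − 377)*43 mod 563) = 377 + 419*418 = 175519.
Check: 175519 mod 419 = 377, 175519 mod 563 = 426. ✓

175519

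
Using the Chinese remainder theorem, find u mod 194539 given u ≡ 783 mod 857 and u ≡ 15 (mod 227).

173897

857⁻¹ mod 227: 857·89 ≡ 1 (mod 227), so 857⁻¹ ≡ 89.
u = 783 + 857·((15 − 783)·89 mod 227) = 783 + 857·202 = 173897.
Check: 173897 mod 857 = 783, 173897 mod 227 = 15. ✓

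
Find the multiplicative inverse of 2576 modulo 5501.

331

By the extended Euclidean algorithm:
5501 = 2*2576 + 349
2576 = 7*349 + 133
349 = 2*133 + 83
133 = 1*83 + 50
83 = 1*50 + 33
50 = 1*33 + 17
33 = 1*17 + 16
17 = 1*16 + 1
16 = 16*1 + 0
gcd(2576, 5501) = 1, so the inverse exists.
Back-substitute for 1:
1 = 1*17 − 1*16
  = −1*33 + 2*17
  = 2*50 − 3*33
  = −3*83 + 5*50
  = 5*133 − 8*83
  = −8*349 + 21*133
  = 21*2576 − 155*349
  = −155*5501 + 331*2576
So 2576⁻¹ ≡ 331 (mod 5501).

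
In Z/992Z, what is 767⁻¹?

992 = 1·767 + 225
767 = 3·225 + 92
225 = 2·92 + 41
92 = 2·41 + 10
41 = 4·10 + 1
10 = 10·1 + 0
gcd(767, 992) = 1, so the inverse exists.
Back-substitute for 1:
1 = 1·41 − 4·10
  = −4·92 + 9·41
  = 9·225 − 22·92
  = −22·767 + 75·225
  = 75·992 − 97·767
So 767⁻¹ ≡ −97 ≡ 895 (mod 992).

895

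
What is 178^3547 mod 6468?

4000

By square-and-multiply:
178^1 ≡ 178 (mod 6468)
178^2 ≡ 178^2 = 31684 ≡ 5812 (mod 6468)
178^4 ≡ 5812^2 = 33779344 ≡ 3448 (mod 6468)
178^8 ≡ 3448^2 = 11888704 ≡ 520 (mod 6468)
178^16 ≡ 520^2 = 270400 ≡ 5212 (mod 6468)
178^32 ≡ 5212^2 = 27164944 ≡ 5812 (mod 6468)
178^64 ≡ 5812^2 = 33779344 ≡ 3448 (mod 6468)
178^128 ≡ 3448^2 = 11888704 ≡ 520 (mod 6468)
178^256 ≡ 520^2 = 270400 ≡ 5212 (mod 6468)
178^512 ≡ 5212^2 = 27164944 ≡ 5812 (mod 6468)
178^1024 ≡ 5812^2 = 33779344 ≡ 3448 (mod 6468)
178^2048 ≡ 3448^2 = 11888704 ≡ 520 (mod 6468)
178^3547 = 178^2048 * 178^1024 * 178^256 * 178^128 * 178^64 * 178^16 * 178^8 * 178^2 * 178^1 ≡ 520 * 3448 * 5212 * 520 * 3448 * 5212 * 520 * 5812 * 178 (mod 6468).
Accumulate the product:
520 * 3448 = 1792960 ≡ 1324
1324 * 5212 = 6900688 ≡ 5800
5800 * 520 = 3016000 ≡ 1912
1912 * 3448 = 6592576 ≡ 1684
1684 * 5212 = 8777008 ≡ 6400
6400 * 520 = 3328000 ≡ 3448
3448 * 5812 = 20039776 ≡ 1912
1912 * 178 = 340336 ≡ 4000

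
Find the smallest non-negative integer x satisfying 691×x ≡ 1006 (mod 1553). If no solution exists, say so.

406

gcd(691, 1553) = 1, so a unique solution mod 1553 exists.
691⁻¹ ≡ 445 (mod 1553).
x ≡ 445×1006 ≡ 406 (mod 1553).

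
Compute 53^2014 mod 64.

Compute successive squares:
53^1 ≡ 53 (mod 64)
53^2 ≡ 53^2 = 2809 ≡ 57 (mod 64)
53^4 ≡ 57^2 = 3249 ≡ 49 (mod 64)
53^8 ≡ 49^2 = 2401 ≡ 33 (mod 64)
53^16 ≡ 33^2 = 1089 ≡ 1 (mod 64)
53^32 ≡ 1^2 = 1 (mod 64)
53^64 ≡ 1^2 = 1 (mod 64)
53^128 ≡ 1^2 = 1 (mod 64)
53^256 ≡ 1^2 = 1 (mod 64)
53^512 ≡ 1^2 = 1 (mod 64)
53^1024 ≡ 1^2 = 1 (mod 64)
53^2014 = 53^1024 · 53^512 · 53^256 · 53^128 · 53^64 · 53^16 · 53^8 · 53^4 · 53^2 ≡ 1 · 1 · 1 · 1 · 1 · 1 · 33 · 49 · 57 (mod 64).
Accumulate the product:
1 · 1 = 1
1 · 1 = 1
1 · 1 = 1
1 · 1 = 1
1 · 1 = 1
1 · 33 = 33
33 · 49 = 1617 ≡ 17
17 · 57 = 969 ≡ 9

9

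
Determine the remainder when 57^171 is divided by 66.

57

171 in binary is 10101011, i.e. 171 = 128 + 32 + 8 + 2 + 1.
57^1 ≡ 57 (mod 66)
57^2 ≡ 57^2 = 3249 ≡ 15 (mod 66)
57^4 ≡ 15^2 = 225 ≡ 27 (mod 66)
57^8 ≡ 27^2 = 729 ≡ 3 (mod 66)
57^16 ≡ 3^2 = 9 (mod 66)
57^32 ≡ 9^2 = 81 ≡ 15 (mod 66)
57^64 ≡ 15^2 = 225 ≡ 27 (mod 66)
57^128 ≡ 27^2 = 729 ≡ 3 (mod 66)
57^171 = 57^128 * 57^32 * 57^8 * 57^2 * 57^1 ≡ 3 * 15 * 3 * 15 * 57 (mod 66).
Accumulate the product:
3 * 15 = 45
45 * 3 = 135 ≡ 3
3 * 15 = 45
45 * 57 = 2565 ≡ 57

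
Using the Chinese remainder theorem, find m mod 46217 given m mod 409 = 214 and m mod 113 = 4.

45204

409⁻¹ mod 113: 409·21 ≡ 1 (mod 113), so 409⁻¹ ≡ 21.
m = 214 + 409·((4 − 214)·21 mod 113) = 214 + 409·110 = 45204.
Check: 45204 mod 409 = 214, 45204 mod 113 = 4. ✓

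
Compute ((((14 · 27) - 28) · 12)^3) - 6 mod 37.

8

14 · 27 = 378 ≡ 8 (mod 37)
8 - 28 = -20 ≡ 17 (mod 37)
17 · 12 = 204 ≡ 19 (mod 37)
(19)^3 ≡ 14 (mod 37)
14 - 6 = 8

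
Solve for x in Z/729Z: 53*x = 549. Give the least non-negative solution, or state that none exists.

423

gcd(53, 729) = 1, so a unique solution mod 729 exists.
53⁻¹ ≡ 674 (mod 729).
x ≡ 674*549 ≡ 423 (mod 729).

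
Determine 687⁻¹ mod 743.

199

Run the extended Euclidean algorithm:
743 = 1×687 + 56
687 = 12×56 + 15
56 = 3×15 + 11
15 = 1×11 + 4
11 = 2×4 + 3
4 = 1×3 + 1
3 = 3×1 + 0
gcd(687, 743) = 1, so the inverse exists.
Back-substitute for 1:
1 = 1×4 − 1×3
  = −1×11 + 3×4
  = 3×15 − 4×11
  = −4×56 + 15×15
  = 15×687 − 184×56
  = −184×743 + 199×687
So 687⁻¹ ≡ 199 (mod 743).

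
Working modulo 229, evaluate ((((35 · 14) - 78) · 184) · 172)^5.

35 · 14 = 490 ≡ 32 (mod 229)
32 - 78 = -46 ≡ 183 (mod 229)
183 · 184 = 33672 ≡ 9 (mod 229)
9 · 172 = 1548 ≡ 174 (mod 229)
(174)^5 ≡ 146 (mod 229)

146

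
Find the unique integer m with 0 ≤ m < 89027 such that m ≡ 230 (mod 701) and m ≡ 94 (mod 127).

68928

701⁻¹ mod 127: 701×102 ≡ 1 (mod 127), so 701⁻¹ ≡ 102.
m = 230 + 701×((94 − 230)×102 mod 127) = 230 + 701×98 = 68928.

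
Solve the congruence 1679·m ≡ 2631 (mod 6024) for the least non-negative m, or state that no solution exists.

gcd(1679, 6024) = 1, so a unique solution mod 6024 exists.
1679⁻¹ ≡ 3839 (mod 6024).
m ≡ 3839·2631 ≡ 4185 (mod 6024).

4185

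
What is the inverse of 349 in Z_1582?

825

Run the extended Euclidean algorithm:
1582 = 4×349 + 186
349 = 1×186 + 163
186 = 1×163 + 23
163 = 7×23 + 2
23 = 11×2 + 1
2 = 2×1 + 0
gcd(349, 1582) = 1, so the inverse exists.
Back-substitute for 1:
1 = 1×23 − 11×2
  = −11×163 + 78×23
  = 78×186 − 89×163
  = −89×349 + 167×186
  = 167×1582 − 757×349
So 349⁻¹ ≡ −757 ≡ 825 (mod 1582).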